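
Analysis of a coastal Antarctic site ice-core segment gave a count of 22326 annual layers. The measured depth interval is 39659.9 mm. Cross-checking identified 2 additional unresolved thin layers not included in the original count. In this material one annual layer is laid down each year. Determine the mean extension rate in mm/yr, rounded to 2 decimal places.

1.78 mm/yr

True annual layer count = 22326 + 2 = 22328.
Mean rate = 39659.9 mm / 22328 years ≈ 1.78 mm/yr.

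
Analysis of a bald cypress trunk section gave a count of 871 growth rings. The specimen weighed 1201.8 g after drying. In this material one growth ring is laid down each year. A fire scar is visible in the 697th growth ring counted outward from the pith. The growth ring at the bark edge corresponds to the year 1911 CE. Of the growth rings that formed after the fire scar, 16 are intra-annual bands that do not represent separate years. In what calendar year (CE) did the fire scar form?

1753 CE

Between growth ring 697 and the bark edge there are 871 − 697 = 174 growth rings.
Excluding 16 false growth rings: 174 − 16 = 158.
Counting back 158 years from 1911 CE places the fire scar in 1911 − 158 = 1753 CE.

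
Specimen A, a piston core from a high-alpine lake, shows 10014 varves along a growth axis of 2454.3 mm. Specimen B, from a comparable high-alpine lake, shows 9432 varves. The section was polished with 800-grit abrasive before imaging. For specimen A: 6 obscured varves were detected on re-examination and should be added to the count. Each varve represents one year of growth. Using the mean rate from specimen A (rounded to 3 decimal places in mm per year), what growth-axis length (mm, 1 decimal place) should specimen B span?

Specimen A: adjusted count: 10014 + 6 = 10020 varves.
A: 2454.3 mm over 10020 years gives 2454.3 / 10020 ≈ 0.245 mm/year.
For B, 0.245 mm/year × 9432 years = 2310.8 mm.

2310.8 mm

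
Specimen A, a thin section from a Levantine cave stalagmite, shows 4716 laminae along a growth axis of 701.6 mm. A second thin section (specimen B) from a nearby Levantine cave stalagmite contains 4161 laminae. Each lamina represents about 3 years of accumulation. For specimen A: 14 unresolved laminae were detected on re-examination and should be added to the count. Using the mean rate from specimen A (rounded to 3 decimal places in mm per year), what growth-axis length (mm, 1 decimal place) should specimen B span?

611.7 mm

Specimen A: adjusted count: 4716 + 14 = 4730 laminae.
Specimen A: multiplying by 3 years per lamina: 4730 × 3 = 14190 years.
A: 701.6 mm over 14190 years gives 701.6 / 14190 ≈ 0.049 mm/year.
Specimen B: multiplying by 3 years per lamina: 4161 × 3 = 12483 years. For B, 0.049 mm/year × 12483 years = 611.7 mm.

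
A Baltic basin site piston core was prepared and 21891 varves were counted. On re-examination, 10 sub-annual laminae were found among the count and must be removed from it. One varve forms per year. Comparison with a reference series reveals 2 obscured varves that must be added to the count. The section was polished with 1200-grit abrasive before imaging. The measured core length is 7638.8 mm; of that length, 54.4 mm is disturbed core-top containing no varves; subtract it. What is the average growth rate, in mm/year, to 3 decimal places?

0.347 mm/year

Adjusted count: 21891 − 10 + 2 = 21883 varves.
The growth record spans 7638.8 − 54.4 = 7584.4 mm.
Extension rate ≈ 7584.4 / 21883 = 0.347 mm/year.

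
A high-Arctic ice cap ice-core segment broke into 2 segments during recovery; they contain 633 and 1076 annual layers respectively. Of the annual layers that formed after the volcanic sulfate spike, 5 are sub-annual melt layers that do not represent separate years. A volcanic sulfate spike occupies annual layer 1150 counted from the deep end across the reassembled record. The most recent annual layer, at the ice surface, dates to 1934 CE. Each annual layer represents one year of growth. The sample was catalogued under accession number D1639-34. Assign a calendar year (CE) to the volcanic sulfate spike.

Total annual layers = 633 + 1076 = 1709.
The volcanic sulfate spike sits at annual layer 1150 from the deep end, so 1709 − 1150 = 559 annual layers formed after it.
559 − 5 false = 554 true annual layers after the volcanic sulfate spike.
1934 − 554 = 1380 CE.

1380 CE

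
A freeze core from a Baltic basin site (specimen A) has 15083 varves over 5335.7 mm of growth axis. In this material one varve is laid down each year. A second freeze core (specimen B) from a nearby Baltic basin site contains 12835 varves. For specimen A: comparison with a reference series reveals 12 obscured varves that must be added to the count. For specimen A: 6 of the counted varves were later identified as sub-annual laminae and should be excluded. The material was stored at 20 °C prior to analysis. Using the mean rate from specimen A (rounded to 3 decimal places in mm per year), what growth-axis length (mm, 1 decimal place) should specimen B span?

Specimen A: after corrections the count is 15083 − 6 + 12 = 15089 varves.
A: 5335.7 mm over 15089 years gives 5335.7 / 15089 ≈ 0.354 mm/yr.
For B, 0.354 mm/year × 12835 years = 4543.6 mm.

4543.6 mm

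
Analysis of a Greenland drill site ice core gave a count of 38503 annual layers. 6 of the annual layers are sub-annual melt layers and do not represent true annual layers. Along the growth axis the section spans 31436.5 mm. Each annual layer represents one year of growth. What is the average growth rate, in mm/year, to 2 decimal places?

After corrections the count is 38503 − 6 = 38497 annual layers.
Mean rate = 31436.5 mm / 38497 years ≈ 0.82 mm/year.

0.82 mm/year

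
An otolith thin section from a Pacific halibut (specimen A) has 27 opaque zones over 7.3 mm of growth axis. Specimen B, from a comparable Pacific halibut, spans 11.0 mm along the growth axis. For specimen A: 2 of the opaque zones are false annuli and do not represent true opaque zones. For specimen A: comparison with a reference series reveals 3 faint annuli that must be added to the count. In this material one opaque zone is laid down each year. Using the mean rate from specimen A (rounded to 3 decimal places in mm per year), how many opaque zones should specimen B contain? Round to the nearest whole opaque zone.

42 opaque zones

Specimen A: correcting the raw count gives 27 − 2 + 3 = 28 true opaque zones.
A: 7.3 mm over 28 years gives 7.3 / 28 ≈ 0.261 mm/year.
B spans 11.0 / 0.261 = 42.15 years ≈ 42 opaque zones.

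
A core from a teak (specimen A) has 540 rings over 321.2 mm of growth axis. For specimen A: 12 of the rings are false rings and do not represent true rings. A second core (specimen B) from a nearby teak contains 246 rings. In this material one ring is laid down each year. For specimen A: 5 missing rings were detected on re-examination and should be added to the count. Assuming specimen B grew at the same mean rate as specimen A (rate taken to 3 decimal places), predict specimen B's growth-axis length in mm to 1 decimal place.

148.3 mm

Specimen A: adjusted count: 540 − 12 + 5 = 533 rings.
A: Extension rate ≈ 321.2 / 533 = 0.603 mm/yr.
For B, 0.603 mm/year × 246 years = 148.3 mm.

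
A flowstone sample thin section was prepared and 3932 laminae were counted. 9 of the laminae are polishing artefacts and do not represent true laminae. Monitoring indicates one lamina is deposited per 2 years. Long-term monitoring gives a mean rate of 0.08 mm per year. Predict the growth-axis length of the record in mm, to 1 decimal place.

Adjusted count: 3932 − 9 = 3923 laminae.
Multiplying by 2 years per lamina: 3923 × 2 = 7846 years.
7846 years at 0.08 mm/year gives 0.08 × 7846 = 627.7 mm.

627.7 mm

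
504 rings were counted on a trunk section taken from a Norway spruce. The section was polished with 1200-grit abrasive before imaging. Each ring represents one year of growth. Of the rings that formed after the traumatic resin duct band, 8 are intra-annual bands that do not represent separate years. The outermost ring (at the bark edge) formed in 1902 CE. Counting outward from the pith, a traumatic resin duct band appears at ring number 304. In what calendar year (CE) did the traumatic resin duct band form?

1710 CE

Between ring 304 and the bark edge there are 504 − 304 = 200 rings.
Excluding 8 false rings: 200 − 8 = 192.
1902 − 192 = 1710 CE.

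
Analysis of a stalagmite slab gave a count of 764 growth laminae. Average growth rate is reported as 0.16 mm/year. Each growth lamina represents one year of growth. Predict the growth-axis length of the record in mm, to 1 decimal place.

764 years of growth are recorded.
Predicted length = 0.16 mm/year × 764 years = 122.2 mm.

122.2 mm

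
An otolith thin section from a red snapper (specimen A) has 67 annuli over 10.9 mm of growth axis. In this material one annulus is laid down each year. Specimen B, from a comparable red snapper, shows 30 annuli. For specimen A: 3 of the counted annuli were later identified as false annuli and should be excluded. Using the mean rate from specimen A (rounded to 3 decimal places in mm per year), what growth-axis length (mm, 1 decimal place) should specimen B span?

Specimen A: after corrections the count is 67 − 3 = 64 annuli.
A: Mean rate = 10.9 mm / 64 years ≈ 0.170 mm/year.
B's length ≈ 0.170 × 30 = 5.1 mm.

5.1 mm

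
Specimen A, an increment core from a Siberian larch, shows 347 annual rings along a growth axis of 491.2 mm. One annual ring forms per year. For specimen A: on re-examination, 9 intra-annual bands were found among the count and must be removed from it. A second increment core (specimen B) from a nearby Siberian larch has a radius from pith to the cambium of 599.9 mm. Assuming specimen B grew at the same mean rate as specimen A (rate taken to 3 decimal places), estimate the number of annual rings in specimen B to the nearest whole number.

Specimen A: adjusted count: 347 − 9 = 338 annual rings.
A: Mean rate = 491.2 mm / 338 years ≈ 1.453 mm per year.
Specimen B: 599.9 mm / 1.453 mm per year = 412.87 years ≈ 413 annual rings.

413 annual rings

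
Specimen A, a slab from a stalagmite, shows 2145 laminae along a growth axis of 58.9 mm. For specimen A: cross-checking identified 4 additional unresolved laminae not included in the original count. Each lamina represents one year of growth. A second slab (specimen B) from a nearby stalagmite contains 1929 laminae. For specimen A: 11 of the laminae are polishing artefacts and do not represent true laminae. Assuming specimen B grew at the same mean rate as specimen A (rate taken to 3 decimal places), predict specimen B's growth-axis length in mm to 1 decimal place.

54.0 mm

Specimen A: after corrections the count is 2145 − 11 + 4 = 2138 laminae.
A: 58.9 mm over 2138 years gives 58.9 / 2138 ≈ 0.028 mm/yr.
For B, 0.028 mm/year × 1929 years = 54.0 mm.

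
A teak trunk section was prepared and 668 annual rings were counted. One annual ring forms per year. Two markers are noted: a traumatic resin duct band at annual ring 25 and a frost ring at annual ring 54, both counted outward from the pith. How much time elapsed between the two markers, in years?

29 years

54 − 25 = 29 annual rings lie between the two events.
That is 29 years at one annual ring per year.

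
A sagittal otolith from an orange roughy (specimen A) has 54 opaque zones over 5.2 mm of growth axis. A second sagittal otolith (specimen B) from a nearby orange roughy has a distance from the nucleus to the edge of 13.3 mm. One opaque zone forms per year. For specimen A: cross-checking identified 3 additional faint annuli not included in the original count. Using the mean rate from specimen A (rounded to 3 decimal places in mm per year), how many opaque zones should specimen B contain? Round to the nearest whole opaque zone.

Specimen A: correcting the raw count gives 54 + 3 = 57 true opaque zones.
A: 5.2 mm over 57 years gives 5.2 / 57 ≈ 0.091 mm/yr.
For B, 13.3 / 0.091 = 146.15 years ≈ 146 opaque zones.

146 opaque zones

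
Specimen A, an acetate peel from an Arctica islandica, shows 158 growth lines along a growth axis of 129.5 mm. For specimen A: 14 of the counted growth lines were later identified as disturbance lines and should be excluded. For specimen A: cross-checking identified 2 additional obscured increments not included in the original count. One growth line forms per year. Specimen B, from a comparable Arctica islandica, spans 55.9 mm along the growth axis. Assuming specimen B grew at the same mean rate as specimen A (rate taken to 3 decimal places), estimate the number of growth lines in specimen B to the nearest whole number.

Specimen A: after corrections the count is 158 − 14 + 2 = 146 growth lines.
A: 129.5 mm over 146 years gives 129.5 / 146 ≈ 0.887 mm per year.
Specimen B: 55.9 mm / 0.887 mm per year = 63.02 years ≈ 63 growth lines.

63 growth lines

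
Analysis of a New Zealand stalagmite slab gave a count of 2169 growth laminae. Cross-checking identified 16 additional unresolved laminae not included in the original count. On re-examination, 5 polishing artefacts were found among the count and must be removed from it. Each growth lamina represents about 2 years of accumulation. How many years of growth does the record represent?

Adjusted count: 2169 − 5 + 16 = 2180 growth laminae.
2180 growth laminae at 2 years each span 2180 × 2 = 4360 years.

4360 yr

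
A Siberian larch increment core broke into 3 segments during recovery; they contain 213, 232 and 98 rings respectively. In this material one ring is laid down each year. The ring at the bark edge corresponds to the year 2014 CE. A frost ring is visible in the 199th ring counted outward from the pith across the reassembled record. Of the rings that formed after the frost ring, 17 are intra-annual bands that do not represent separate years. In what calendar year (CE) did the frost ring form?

1687 CE

Total rings = 213 + 232 + 98 = 543.
543 − 199 = 344 rings lie beyond the frost ring toward the bark edge.
Removing the 17 false rings leaves 344 − 17 = 327 true rings beyond the frost ring.
The ring at the bark edge is 2014 CE, so the frost ring dates to 2014 − 327 = 1687 CE.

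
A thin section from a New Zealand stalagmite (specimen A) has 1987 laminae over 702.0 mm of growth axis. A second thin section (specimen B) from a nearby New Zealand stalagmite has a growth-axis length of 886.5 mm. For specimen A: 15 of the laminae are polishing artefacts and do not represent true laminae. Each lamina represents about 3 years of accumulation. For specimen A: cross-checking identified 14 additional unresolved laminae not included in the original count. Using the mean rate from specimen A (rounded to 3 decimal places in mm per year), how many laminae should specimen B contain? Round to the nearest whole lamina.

Specimen A: after corrections the count is 1987 − 15 + 14 = 1986 laminae.
Specimen A: at 3 years per lamina, 1986 × 3 = 5958 years.
A: Extension rate ≈ 702.0 / 5958 = 0.118 mm per year.
For B, 886.5 / 0.118 = 7512.71 years; at 3 years per lamina that is 7512.71 / 3 ≈ 2504 laminae.

2504 laminae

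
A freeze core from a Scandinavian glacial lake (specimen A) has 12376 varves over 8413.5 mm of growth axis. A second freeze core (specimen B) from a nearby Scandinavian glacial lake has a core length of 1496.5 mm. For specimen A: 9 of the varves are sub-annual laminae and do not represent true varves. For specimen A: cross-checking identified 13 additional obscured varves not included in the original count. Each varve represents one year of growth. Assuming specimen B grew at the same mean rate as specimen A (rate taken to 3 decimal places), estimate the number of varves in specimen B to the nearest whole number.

Specimen A: adjusted count: 12376 − 9 + 13 = 12380 varves.
A: Mean rate = 8413.5 mm / 12380 years ≈ 0.680 mm/year.
Specimen B: 1496.5 mm / 0.680 mm per year = 2200.74 years ≈ 2201 varves.

2201 varves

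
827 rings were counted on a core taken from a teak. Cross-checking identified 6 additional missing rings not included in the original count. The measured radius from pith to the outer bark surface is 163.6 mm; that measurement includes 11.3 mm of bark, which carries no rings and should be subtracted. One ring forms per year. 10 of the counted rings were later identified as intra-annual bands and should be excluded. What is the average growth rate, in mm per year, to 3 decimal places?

0.185 mm per year

Correcting the raw count gives 827 − 10 + 6 = 823 true rings.
Net length = 163.6 − 11.3 = 152.3 mm.
152.3 mm over 823 years gives 152.3 / 823 ≈ 0.185 mm per year.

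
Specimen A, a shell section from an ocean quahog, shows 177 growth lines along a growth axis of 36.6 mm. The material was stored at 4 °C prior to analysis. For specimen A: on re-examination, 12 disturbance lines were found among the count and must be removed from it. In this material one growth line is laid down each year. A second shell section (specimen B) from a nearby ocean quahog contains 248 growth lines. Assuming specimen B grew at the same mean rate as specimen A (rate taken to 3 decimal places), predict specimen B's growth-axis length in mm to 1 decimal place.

Specimen A: correcting the raw count gives 177 − 12 = 165 true growth lines.
A: Extension rate ≈ 36.6 / 165 = 0.222 mm/yr.
For B, 0.222 mm/year × 248 years = 55.1 mm.

55.1 mm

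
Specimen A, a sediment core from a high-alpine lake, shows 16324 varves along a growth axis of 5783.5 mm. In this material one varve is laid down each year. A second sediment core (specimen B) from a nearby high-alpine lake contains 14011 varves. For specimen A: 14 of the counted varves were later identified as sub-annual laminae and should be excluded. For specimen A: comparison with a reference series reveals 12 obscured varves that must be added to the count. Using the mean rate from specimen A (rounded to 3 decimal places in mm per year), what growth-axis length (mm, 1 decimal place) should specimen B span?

Specimen A: adjusted count: 16324 − 14 + 12 = 16322 varves.
A: 5783.5 mm over 16322 years gives 5783.5 / 16322 ≈ 0.354 mm/year.
For B, 0.354 mm/year × 14011 years = 4959.9 mm.

4959.9 mm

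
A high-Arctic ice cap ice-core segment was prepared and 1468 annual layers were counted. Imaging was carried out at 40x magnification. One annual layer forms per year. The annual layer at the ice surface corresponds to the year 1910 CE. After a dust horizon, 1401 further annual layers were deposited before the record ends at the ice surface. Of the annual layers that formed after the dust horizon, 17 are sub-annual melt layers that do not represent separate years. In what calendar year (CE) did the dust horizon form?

526 CE

There are 1401 annual layers younger than the dust horizon.
1401 − 17 false = 1384 true annual layers after the dust horizon.
Counting back 1384 years from 1910 CE places the dust horizon in 1910 − 1384 = 526 CE.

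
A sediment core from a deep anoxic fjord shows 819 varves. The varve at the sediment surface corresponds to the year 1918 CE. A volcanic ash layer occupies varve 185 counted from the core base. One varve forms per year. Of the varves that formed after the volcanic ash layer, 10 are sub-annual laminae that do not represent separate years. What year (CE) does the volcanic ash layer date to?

1294 CE

Between varve 185 and the sediment surface there are 819 − 185 = 634 varves.
634 − 10 false = 624 true varves after the volcanic ash layer.
Counting back 624 years from 1918 CE places the volcanic ash layer in 1918 − 624 = 1294 CE.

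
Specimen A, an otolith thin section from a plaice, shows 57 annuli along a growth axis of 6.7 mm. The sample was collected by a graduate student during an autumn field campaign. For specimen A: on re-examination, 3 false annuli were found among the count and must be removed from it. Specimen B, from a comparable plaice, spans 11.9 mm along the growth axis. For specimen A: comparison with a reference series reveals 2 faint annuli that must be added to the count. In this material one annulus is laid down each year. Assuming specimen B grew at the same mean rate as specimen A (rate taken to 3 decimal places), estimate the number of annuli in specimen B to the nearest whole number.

99 annuli

Specimen A: correcting the raw count gives 57 − 3 + 2 = 56 true annuli.
A: 6.7 mm over 56 years gives 6.7 / 56 ≈ 0.120 mm per year.
For B, 11.9 / 0.120 = 99.17 years ≈ 99 annuli.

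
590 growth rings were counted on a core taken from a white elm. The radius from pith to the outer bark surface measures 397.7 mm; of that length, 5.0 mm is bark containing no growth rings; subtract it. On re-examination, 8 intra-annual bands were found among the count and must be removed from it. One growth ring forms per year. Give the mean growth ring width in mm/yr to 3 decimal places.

Adjusted count: 590 − 8 = 582 growth rings.
The growth record spans 397.7 − 5.0 = 392.7 mm.
Extension rate ≈ 392.7 / 582 = 0.675 mm/yr.

0.675 mm/yr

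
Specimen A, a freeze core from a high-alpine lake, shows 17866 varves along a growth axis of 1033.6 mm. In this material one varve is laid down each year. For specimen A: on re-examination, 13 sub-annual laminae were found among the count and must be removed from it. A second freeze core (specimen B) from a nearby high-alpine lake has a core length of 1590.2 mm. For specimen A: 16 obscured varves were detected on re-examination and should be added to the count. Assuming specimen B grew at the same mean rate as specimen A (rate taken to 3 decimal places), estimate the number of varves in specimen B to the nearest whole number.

27417 varves

Specimen A: correcting the raw count gives 17866 − 13 + 16 = 17869 true varves.
A: Mean rate = 1033.6 mm / 17869 years ≈ 0.058 mm/year.
For B, 1590.2 / 0.058 = 27417.24 years ≈ 27417 varves.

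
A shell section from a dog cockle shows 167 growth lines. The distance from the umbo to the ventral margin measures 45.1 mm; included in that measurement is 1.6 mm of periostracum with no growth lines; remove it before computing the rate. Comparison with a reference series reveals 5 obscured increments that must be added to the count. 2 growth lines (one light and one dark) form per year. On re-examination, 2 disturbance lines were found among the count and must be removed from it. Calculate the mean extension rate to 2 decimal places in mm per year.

Adjusted count: 167 − 2 + 5 = 170 growth lines.
With 2 growth lines per year, 170 / 2 = 85 years.
Removing the 1.6 mm offcut leaves 45.1 − 1.6 = 43.5 mm.
Extension rate ≈ 43.5 / 85 = 0.51 mm per year.

0.51 mm per year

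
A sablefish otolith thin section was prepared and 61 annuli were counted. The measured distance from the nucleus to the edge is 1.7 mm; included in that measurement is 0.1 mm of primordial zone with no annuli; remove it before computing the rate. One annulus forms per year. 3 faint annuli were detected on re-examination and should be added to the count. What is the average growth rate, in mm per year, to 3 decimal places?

0.025 mm per year

Adjusted count: 61 + 3 = 64 annuli.
The growth record spans 1.7 − 0.1 = 1.6 mm.
Mean rate = 1.6 mm / 64 years ≈ 0.025 mm per year.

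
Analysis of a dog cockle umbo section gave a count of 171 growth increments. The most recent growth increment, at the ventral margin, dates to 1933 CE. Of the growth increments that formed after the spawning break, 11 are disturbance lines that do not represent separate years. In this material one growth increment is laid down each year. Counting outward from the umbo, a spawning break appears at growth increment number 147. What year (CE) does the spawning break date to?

1920 CE

171 − 147 = 24 growth increments lie beyond the spawning break toward the ventral margin.
24 − 11 false = 13 true growth increments after the spawning break.
1933 − 13 = 1920 CE.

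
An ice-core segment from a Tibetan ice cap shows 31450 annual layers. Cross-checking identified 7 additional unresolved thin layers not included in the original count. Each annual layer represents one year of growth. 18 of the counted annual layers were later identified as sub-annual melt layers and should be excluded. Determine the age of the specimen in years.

31439 yr

Correcting the raw count gives 31450 − 18 + 7 = 31439 true annual layers.
One annual layer per year makes the duration 31439 years.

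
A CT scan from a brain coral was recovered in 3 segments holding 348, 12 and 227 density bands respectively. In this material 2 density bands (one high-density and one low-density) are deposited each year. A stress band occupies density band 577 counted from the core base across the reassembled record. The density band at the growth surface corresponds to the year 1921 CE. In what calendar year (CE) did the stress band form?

Total density bands = 348 + 12 + 227 = 587.
The stress band sits at density band 577 from the core base, so 587 − 577 = 10 density bands formed after it.
With 2 density bands per year, 10 / 2 = 5 years.
The density band at the growth surface is 1921 CE, so the stress band dates to 1921 − 5 = 1916 CE.

1916 CE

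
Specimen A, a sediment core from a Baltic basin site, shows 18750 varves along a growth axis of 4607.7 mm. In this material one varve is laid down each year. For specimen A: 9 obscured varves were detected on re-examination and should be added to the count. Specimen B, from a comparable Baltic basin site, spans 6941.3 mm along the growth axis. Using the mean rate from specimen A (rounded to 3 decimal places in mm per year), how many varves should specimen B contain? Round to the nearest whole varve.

28217 varves

Specimen A: after corrections the count is 18750 + 9 = 18759 varves.
A: Extension rate ≈ 4607.7 / 18759 = 0.246 mm/yr.
B spans 6941.3 / 0.246 = 28216.67 years ≈ 28217 varves.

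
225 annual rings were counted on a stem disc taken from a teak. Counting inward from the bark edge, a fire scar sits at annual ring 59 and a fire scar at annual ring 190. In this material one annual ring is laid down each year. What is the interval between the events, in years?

The two markers are separated by 190 − 59 = 131 annual rings.
At one annual ring per year, 131 years elapsed between them.

131 years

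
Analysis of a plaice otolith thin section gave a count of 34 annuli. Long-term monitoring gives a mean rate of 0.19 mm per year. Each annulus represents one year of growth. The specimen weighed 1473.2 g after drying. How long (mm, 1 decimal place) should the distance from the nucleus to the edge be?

6.5 mm

34 years of growth are recorded.
34 years at 0.19 mm/year gives 0.19 × 34 = 6.5 mm.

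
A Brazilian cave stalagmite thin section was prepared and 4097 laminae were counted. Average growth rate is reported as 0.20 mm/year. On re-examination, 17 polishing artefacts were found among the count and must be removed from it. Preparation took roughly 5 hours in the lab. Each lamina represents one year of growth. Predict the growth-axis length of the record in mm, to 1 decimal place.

816.0 mm

After corrections the count is 4097 − 17 = 4080 laminae.
4080 years at 0.20 mm/year gives 0.20 × 4080 = 816.0 mm.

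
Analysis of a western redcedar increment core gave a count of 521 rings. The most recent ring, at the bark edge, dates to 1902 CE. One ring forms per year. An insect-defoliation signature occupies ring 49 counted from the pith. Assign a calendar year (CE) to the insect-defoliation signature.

The insect-defoliation signature sits at ring 49 from the pith, so 521 − 49 = 472 rings formed after it.
Counting back 472 years from 1902 CE places the insect-defoliation signature in 1902 − 472 = 1430 CE.

1430 CE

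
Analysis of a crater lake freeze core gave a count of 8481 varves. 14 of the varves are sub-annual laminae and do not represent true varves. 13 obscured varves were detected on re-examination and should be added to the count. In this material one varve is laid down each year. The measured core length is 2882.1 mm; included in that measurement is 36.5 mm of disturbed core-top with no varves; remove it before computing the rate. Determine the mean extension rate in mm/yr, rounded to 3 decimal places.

0.336 mm/yr

After corrections the count is 8481 − 14 + 13 = 8480 varves.
The growth record spans 2882.1 − 36.5 = 2845.6 mm.
2845.6 mm over 8480 years gives 2845.6 / 8480 ≈ 0.336 mm/yr.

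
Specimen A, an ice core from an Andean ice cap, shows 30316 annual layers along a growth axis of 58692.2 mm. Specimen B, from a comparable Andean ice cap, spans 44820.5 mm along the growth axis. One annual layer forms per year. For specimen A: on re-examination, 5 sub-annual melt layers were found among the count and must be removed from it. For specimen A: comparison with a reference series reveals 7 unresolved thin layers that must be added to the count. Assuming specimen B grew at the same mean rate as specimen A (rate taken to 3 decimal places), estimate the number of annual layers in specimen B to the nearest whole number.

Specimen A: after corrections the count is 30316 − 5 + 7 = 30318 annual layers.
A: 58692.2 mm over 30318 years gives 58692.2 / 30318 ≈ 1.936 mm per year.
For B, 44820.5 / 1.936 = 23151.08 years ≈ 23151 annual layers.

23151 annual layers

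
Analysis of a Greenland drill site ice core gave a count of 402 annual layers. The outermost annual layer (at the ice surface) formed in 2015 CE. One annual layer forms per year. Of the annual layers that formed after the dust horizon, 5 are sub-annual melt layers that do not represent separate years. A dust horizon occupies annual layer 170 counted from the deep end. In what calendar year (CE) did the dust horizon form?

Between annual layer 170 and the ice surface there are 402 − 170 = 232 annual layers.
Excluding 5 false annual layers: 232 − 5 = 227.
The annual layer at the ice surface is 2015 CE, so the dust horizon dates to 2015 − 227 = 1788 CE.

1788 CE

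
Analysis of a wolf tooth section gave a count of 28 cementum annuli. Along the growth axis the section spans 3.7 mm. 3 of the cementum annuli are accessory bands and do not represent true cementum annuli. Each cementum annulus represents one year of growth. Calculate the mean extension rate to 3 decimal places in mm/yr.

Correcting the raw count gives 28 − 3 = 25 true cementum annuli.
Extension rate ≈ 3.7 / 25 = 0.148 mm/yr.

0.148 mm/yr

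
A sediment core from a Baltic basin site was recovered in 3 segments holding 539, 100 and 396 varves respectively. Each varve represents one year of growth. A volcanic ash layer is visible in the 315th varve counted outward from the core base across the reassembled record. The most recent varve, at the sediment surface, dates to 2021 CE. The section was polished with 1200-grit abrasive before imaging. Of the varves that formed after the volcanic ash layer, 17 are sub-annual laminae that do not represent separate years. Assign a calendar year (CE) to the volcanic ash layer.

Total varves = 539 + 100 + 396 = 1035.
The volcanic ash layer sits at varve 315 from the core base, so 1035 − 315 = 720 varves formed after it.
Removing the 17 false varves leaves 720 − 17 = 703 true varves beyond the volcanic ash layer.
2021 − 703 = 1318 CE.

1318 CE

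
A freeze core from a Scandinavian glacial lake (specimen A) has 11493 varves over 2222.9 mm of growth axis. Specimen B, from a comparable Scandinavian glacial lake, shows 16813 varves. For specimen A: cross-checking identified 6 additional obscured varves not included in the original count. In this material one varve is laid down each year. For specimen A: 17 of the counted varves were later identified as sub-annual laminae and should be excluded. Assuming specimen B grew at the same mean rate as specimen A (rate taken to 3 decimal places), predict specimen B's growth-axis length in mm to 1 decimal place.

3261.7 mm

Specimen A: after corrections the count is 11493 − 17 + 6 = 11482 varves.
A: Extension rate ≈ 2222.9 / 11482 = 0.194 mm per year.
For B, 0.194 mm/year × 16813 years = 3261.7 mm.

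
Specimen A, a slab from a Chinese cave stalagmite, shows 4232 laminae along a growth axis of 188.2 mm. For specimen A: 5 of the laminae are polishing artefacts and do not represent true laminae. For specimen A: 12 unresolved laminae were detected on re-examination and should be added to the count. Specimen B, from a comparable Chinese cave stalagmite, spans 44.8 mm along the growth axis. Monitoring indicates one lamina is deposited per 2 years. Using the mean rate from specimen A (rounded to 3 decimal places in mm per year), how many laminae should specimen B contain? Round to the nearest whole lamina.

Specimen A: correcting the raw count gives 4232 − 5 + 12 = 4239 true laminae.
Specimen A: multiplying by 2 years per lamina: 4239 × 2 = 8478 years.
A: 188.2 mm over 8478 years gives 188.2 / 8478 ≈ 0.022 mm/yr.
For B, 44.8 / 0.022 = 2036.36 years; at 2 years per lamina that is 2036.36 / 2 ≈ 1018 laminae.

1018 laminae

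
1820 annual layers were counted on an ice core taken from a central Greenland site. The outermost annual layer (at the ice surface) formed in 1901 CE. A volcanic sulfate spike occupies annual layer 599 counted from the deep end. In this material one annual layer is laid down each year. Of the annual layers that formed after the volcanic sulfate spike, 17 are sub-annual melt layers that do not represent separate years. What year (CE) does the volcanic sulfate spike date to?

1820 − 599 = 1221 annual layers lie beyond the volcanic sulfate spike toward the ice surface.
Removing the 17 false annual layers leaves 1221 − 17 = 1204 true annual layers beyond the volcanic sulfate spike.
1901 − 1204 = 697 CE.

697 CE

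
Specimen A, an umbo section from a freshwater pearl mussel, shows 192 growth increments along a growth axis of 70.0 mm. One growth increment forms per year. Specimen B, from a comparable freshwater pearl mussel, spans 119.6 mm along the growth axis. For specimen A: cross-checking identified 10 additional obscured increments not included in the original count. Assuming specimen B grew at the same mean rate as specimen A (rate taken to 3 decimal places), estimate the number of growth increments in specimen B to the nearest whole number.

Specimen A: correcting the raw count gives 192 + 10 = 202 true growth increments.
A: Extension rate ≈ 70.0 / 202 = 0.347 mm per year.
Specimen B: 119.6 mm / 0.347 mm per year = 344.67 years ≈ 345 growth increments.

345 growth increments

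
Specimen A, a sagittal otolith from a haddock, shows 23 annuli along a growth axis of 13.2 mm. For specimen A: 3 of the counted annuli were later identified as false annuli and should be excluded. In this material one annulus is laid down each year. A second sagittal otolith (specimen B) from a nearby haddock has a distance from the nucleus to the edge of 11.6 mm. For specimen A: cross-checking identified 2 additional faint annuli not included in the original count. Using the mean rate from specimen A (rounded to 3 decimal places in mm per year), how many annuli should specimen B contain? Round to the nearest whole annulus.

Specimen A: after corrections the count is 23 − 3 + 2 = 22 annuli.
A: Extension rate ≈ 13.2 / 22 = 0.600 mm/yr.
B spans 11.6 / 0.600 = 19.33 years ≈ 19 annuli.

19 annuli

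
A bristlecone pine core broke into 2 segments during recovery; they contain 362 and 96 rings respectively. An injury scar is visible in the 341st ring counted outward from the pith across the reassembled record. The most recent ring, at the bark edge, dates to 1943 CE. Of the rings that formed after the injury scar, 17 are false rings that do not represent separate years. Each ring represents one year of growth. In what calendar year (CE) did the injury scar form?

Total rings = 362 + 96 = 458.
Between ring 341 and the bark edge there are 458 − 341 = 117 rings.
Excluding 17 false rings: 117 − 17 = 100.
1943 − 100 = 1843 CE.

1843 CE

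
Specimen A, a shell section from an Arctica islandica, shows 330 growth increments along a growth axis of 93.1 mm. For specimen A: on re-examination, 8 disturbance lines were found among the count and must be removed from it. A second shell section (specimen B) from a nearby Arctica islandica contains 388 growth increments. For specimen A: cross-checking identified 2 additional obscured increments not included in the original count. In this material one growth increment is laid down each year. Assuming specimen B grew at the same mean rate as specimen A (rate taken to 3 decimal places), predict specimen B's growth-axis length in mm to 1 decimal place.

111.4 mm

Specimen A: adjusted count: 330 − 8 + 2 = 324 growth increments.
A: 93.1 mm over 324 years gives 93.1 / 324 ≈ 0.287 mm/year.
For B, 0.287 mm/year × 388 years = 111.4 mm.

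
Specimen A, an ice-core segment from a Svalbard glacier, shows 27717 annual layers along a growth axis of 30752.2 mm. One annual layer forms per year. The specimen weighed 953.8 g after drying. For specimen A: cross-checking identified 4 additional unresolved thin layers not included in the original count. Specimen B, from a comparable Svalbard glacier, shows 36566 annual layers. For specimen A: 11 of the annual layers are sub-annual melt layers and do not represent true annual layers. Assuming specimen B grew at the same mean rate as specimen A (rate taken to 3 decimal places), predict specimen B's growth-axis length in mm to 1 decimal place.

Specimen A: correcting the raw count gives 27717 − 11 + 4 = 27710 true annual layers.
A: Extension rate ≈ 30752.2 / 27710 = 1.110 mm per year.
Length of B = 1.110 × 36566 = 40588.3 mm.

40588.3 mm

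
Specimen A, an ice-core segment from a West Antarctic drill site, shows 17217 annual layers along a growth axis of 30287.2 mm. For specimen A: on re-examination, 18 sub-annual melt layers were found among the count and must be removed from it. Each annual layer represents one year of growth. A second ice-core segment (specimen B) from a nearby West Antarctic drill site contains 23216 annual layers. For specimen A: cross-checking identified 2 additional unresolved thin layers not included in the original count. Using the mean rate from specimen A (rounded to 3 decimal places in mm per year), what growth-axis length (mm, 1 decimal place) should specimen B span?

40883.4 mm

Specimen A: true annual layer count = 17217 − 18 + 2 = 17201.
A: Mean rate = 30287.2 mm / 17201 years ≈ 1.761 mm/year.
For B, 1.761 mm/year × 23216 years = 40883.4 mm.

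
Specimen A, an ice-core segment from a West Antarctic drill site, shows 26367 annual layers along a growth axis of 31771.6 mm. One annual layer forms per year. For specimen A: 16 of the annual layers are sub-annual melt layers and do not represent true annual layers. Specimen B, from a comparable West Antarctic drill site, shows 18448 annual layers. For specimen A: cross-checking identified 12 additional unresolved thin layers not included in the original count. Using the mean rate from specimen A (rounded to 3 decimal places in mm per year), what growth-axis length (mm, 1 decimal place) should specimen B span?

22229.8 mm

Specimen A: adjusted count: 26367 − 16 + 12 = 26363 annual layers.
A: 31771.6 mm over 26363 years gives 31771.6 / 26363 ≈ 1.205 mm per year.
For B, 1.205 mm/year × 18448 years = 22229.8 mm.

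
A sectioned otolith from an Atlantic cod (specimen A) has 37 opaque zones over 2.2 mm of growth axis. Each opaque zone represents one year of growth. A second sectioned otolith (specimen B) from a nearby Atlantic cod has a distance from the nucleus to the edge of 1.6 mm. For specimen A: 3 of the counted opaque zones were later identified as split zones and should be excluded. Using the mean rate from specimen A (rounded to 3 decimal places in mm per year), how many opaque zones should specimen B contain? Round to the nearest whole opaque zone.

Specimen A: adjusted count: 37 − 3 = 34 opaque zones.
A: Mean rate = 2.2 mm / 34 years ≈ 0.065 mm/year.
B spans 1.6 / 0.065 = 24.62 years ≈ 25 opaque zones.

25 opaque zones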